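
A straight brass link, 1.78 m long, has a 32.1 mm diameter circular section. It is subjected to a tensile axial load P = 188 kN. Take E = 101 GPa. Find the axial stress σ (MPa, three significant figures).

232 MPa

A = 809.3 mm².
σ = N/A = 188000/809.3 = 232.3 MPa.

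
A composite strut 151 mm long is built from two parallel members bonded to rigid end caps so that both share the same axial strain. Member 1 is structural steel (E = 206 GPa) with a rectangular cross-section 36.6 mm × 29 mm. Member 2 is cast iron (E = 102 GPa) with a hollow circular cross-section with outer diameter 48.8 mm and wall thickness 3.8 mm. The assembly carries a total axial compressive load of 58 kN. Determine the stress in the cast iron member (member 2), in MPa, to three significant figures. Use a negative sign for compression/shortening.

A_1 = 1061 mm².
A_2 = 537.2 mm².
Equal strain + equilibrium ⇒ each member carries load in proportion to AE: A₁E₁ = 218600000 N, A₂E₂ = 54800000 N, ΣAE = 273400000 N.
σ₂ = P·E₂/ΣAE = -58000·102000/273400000 = -21.64 MPa.

-21.6 MPa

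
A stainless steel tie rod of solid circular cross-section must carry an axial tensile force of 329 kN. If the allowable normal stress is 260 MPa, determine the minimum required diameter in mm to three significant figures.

40.1 mm

Required area A ≥ P/σ_allow = 329000/260 = 1265 mm².
For a solid circular section, d ≥ √(4A/π) = 40.14 mm.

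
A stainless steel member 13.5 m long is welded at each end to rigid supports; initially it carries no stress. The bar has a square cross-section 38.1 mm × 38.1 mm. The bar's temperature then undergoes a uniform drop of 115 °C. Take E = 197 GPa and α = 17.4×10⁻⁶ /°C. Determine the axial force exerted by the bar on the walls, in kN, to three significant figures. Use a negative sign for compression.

572 kN

Free thermal expansion αLΔT = 17.4e-6 · 13500 · -115 = -27.01 mm.
The walls impose strain ε = −(-27.01)/13500 = 2.0010e-03; σ = Eε = 197000 · 2.0010e-03 = 394.2 MPa.
Wall reaction R = σ·A = 394.2·1452 = 572200 N = 572.2 kN.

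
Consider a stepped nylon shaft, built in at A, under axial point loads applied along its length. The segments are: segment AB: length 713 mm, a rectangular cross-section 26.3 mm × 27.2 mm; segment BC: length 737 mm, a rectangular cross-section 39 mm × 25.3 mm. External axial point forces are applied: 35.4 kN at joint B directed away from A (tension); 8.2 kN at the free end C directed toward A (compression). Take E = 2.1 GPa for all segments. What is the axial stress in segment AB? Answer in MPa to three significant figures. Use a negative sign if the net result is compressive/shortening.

Internal axial forces (sectioning from the free end, tension +): N_BC = -8.2 kN, N_AB = 27.2 kN.
A_AB = 715.4 mm².
σ_AB = N_AB/A_AB = 27200/715.4 = 38.02 MPa.

38.0 MPa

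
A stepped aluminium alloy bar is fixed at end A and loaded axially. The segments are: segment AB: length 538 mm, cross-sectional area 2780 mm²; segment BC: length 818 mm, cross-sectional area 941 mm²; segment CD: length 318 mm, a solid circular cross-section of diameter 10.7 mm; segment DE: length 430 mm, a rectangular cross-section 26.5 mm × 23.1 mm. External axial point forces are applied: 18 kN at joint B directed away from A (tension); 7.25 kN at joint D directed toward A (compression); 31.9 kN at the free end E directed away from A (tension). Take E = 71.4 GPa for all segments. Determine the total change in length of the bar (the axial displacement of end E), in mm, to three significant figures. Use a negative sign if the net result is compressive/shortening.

Internal axial forces (sectioning from the free end, tension +): N_DE = 31.9 kN, N_CD = 24.65 kN, N_BC = 24.65 kN, N_AB = 42.65 kN.
A_CD = 89.92 mm².
A_DE = 612.2 mm².
δ_AB = 42650·538/(2780·71400) = 0.1156 mm
δ_BC = 24650·818/(941·71400) = 0.3001 mm
δ_CD = 24650·318/(89.92·71400) = 1.221 mm
δ_DE = 31900·430/(612.2·71400) = 0.3138 mm
δ = Σδ_i = 1.95 mm.

1.95 mm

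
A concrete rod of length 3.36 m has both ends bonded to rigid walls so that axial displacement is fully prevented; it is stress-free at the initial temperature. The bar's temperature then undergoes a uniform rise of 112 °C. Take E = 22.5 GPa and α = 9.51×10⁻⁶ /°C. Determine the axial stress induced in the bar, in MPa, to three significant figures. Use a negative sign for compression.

Free thermal expansion αLΔT = 9.51e-6 · 3360 · 112 = 3.579 mm.
The walls impose strain ε = −(3.579)/3360 = -1.0651e-03; σ = Eε = 22500 · -1.0651e-03 = -23.97 MPa.

-24.0 MPa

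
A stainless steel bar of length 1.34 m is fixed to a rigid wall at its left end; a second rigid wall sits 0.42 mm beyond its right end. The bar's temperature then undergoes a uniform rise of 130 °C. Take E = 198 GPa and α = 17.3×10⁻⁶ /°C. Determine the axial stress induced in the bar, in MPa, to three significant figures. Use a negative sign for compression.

-383 MPa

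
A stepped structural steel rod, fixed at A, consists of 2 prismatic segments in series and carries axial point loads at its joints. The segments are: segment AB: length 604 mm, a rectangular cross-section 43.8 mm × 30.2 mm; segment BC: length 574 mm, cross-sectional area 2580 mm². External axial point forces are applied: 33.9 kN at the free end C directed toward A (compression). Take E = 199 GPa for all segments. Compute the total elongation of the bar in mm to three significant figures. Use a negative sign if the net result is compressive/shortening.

Internal axial forces (sectioning from the free end, tension +): N_BC = -33.9 kN, N_AB = -33.9 kN.
A_AB = 1323 mm².
δ_AB = -33900·604/(1323·199000) = -0.07779 mm
δ_BC = -33900·574/(2580·199000) = -0.0379 mm
δ = Σδ_i = -0.1157 mm.

-0.116 mm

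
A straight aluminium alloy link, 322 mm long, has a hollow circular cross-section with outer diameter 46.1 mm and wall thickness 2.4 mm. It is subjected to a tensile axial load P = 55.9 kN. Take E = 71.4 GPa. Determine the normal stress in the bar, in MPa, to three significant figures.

170 MPa

A = 329.5 mm².
σ = N/A = 55900/329.5 = 169.7 MPa.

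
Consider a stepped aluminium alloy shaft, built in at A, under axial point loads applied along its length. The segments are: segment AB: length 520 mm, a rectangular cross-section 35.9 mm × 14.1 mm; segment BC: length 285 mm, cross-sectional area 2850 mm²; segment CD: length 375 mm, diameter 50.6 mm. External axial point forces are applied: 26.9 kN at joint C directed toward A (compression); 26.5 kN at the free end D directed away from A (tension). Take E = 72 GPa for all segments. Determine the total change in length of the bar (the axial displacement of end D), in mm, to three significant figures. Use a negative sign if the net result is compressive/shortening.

Internal axial forces (sectioning from the free end, tension +): N_CD = 26.5 kN, N_BC = -0.4 kN, N_AB = -0.4 kN.
A_AB = 506.2 mm².
A_CD = 2011 mm².
δ_AB = -400·520/(506.2·72000) = -0.005707 mm
δ_BC = -400·285/(2850·72000) = -0.0005556 mm
δ_CD = 26500·375/(2011·72000) = 0.06864 mm
δ = Σδ_i = 0.06237 mm.

0.0624 mm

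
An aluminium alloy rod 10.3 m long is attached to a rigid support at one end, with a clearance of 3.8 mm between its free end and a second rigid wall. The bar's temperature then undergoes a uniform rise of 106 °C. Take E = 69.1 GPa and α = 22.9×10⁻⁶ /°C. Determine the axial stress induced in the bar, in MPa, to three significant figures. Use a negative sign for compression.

Free thermal expansion αLΔT = 22.9e-6 · 10300 · 106 = 25 mm.
The walls engage after the gap closes; constrained expansion = 25 − 3.8 = 21.2 mm.
The walls impose strain ε = −(21.2)/10300 = -2.0585e-03; σ = Eε = 69100 · -2.0585e-03 = -142.2 MPa.

-142 MPa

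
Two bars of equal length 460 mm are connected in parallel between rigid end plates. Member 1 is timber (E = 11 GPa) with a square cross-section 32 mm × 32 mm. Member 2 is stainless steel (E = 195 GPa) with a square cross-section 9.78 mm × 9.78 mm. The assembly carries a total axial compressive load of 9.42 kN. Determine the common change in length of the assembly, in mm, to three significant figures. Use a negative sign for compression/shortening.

-0.145 mm

A_1 = 1024 mm².
A_2 = 95.65 mm².
Equal strain + equilibrium ⇒ each member carries load in proportion to AE: A₁E₁ = 11260000 N, A₂E₂ = 18650000 N, ΣAE = 29920000 N.
δ = PL/ΣAE = -9420·460/29920000 = -0.1448 mm.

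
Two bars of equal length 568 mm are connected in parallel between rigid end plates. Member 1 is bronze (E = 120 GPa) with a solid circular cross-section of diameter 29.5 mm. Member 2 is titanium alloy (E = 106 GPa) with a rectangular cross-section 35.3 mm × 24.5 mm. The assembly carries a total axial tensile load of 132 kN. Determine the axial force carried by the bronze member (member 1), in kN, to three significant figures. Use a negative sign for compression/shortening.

A_1 = 683.5 mm².
A_2 = 864.8 mm².
Equal strain + equilibrium ⇒ each member carries load in proportion to AE: A₁E₁ = 82020000 N, A₂E₂ = 91670000 N, ΣAE = 173700000 N.
F₁ = P·A₁E₁/ΣAE = 132000·82020000/173700000 = 62330 N.

62.3 kN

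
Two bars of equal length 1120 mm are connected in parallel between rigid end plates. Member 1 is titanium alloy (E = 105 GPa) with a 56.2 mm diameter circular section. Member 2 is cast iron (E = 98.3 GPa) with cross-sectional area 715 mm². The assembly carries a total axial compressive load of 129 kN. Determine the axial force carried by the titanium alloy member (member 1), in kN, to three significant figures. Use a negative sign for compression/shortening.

-102 kN

A_1 = 2481 mm².
Equal strain + equilibrium ⇒ each member carries load in proportion to AE: A₁E₁ = 260500000 N, A₂E₂ = 70280000 N, ΣAE = 330800000 N.
F₁ = P·A₁E₁/ΣAE = -129000·260500000/330800000 = -101600 N.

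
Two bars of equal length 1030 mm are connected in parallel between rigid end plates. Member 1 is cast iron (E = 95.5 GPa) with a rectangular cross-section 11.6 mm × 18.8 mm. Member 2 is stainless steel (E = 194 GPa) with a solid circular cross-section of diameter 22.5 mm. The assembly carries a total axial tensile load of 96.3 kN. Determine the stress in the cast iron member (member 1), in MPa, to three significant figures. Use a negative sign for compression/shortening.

93.9 MPa

A_1 = 218.1 mm².
A_2 = 397.6 mm².
Equal strain + equilibrium ⇒ each member carries load in proportion to AE: A₁E₁ = 20830000 N, A₂E₂ = 77140000 N, ΣAE = 97960000 N.
σ₁ = P·E₁/ΣAE = 96300·95500/97960000 = 93.88 MPa.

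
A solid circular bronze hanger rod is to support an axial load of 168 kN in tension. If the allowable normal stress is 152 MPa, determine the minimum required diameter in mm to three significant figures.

Required area A ≥ P/σ_allow = 168000/152 = 1105 mm².
For a solid circular section, d ≥ √(4A/π) = 37.51 mm.

37.5 mm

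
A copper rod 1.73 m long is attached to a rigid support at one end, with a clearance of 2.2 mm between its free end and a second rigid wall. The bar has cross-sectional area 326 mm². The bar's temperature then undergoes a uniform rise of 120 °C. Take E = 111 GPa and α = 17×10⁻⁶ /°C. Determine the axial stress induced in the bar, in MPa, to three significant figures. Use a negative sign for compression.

Free thermal expansion αLΔT = 17e-6 · 1730 · 120 = 3.529 mm.
The walls engage after the gap closes; constrained expansion = 3.529 − 2.2 = 1.329 mm.
The walls impose strain ε = −(1.329)/1730 = -7.6832e-04; σ = Eε = 111000 · -7.6832e-04 = -85.28 MPa.

-85.3 MPa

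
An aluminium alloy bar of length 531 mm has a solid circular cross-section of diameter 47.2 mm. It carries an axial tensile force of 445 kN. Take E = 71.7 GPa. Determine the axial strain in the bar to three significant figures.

0.00355

A = 1750 mm².
σ = N/A = 254.3 MPa; ε = σ/E = 254.3/71700 = 3.547e-03.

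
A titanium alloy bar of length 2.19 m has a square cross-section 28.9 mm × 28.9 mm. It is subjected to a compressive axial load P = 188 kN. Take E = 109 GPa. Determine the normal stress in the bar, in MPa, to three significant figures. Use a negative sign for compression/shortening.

-225 MPa

A = 835.2 mm².
σ = N/A = -188000/835.2 = -225.1 MPa.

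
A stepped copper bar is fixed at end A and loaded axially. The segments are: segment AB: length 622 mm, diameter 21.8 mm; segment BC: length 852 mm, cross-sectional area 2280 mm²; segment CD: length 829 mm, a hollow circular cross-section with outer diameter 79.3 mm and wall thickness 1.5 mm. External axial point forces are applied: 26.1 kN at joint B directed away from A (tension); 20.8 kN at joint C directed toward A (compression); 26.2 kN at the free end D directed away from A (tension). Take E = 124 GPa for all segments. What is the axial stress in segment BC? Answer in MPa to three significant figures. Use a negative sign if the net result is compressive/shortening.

Internal axial forces (sectioning from the free end, tension +): N_CD = 26.2 kN, N_BC = 5.4 kN, N_AB = 31.5 kN.
σ_BC = N_BC/A_BC = 5400/2280 = 2.368 MPa.

2.37 MPa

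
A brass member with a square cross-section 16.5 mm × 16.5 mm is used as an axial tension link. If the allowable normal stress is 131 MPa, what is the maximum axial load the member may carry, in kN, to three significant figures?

A = 272.2 mm².
P_max = σ_allow · A = 131 · 272.2 = 35660 N = 35.66 kN.

35.7 kN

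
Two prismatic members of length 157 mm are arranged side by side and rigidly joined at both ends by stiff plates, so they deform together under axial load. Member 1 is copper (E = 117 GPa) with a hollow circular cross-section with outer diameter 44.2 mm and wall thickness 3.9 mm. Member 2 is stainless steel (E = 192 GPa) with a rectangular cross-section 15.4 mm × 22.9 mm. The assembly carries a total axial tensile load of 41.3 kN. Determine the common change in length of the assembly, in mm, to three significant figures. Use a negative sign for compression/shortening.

A_1 = 493.8 mm².
A_2 = 352.7 mm².
Equal strain + equilibrium ⇒ each member carries load in proportion to AE: A₁E₁ = 57770000 N, A₂E₂ = 67710000 N, ΣAE = 125500000 N.
δ = PL/ΣAE = 41300·157/125500000 = 0.05167 mm.

0.0517 mm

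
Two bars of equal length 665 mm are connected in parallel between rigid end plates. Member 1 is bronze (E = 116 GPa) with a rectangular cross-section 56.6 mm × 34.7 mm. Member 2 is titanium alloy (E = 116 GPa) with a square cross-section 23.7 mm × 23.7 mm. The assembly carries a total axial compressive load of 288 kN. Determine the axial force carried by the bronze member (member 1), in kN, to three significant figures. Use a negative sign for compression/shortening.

A_1 = 1964 mm².
A_2 = 561.7 mm².
Equal strain + equilibrium ⇒ each member carries load in proportion to AE: A₁E₁ = 227800000 N, A₂E₂ = 65160000 N, ΣAE = 293000000 N.
F₁ = P·A₁E₁/ΣAE = -288000·227800000/293000000 = -224000 N.

-224 kN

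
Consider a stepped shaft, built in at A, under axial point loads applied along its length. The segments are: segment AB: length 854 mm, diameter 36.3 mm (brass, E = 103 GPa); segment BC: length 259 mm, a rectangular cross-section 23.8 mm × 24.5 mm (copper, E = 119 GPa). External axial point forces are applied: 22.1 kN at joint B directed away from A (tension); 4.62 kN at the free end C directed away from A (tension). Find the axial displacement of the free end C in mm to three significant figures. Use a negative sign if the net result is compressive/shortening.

0.231 mm

Internal axial forces (sectioning from the free end, tension +): N_BC = 4.62 kN, N_AB = 26.72 kN.
A_AB = 1035 mm².
A_BC = 583.1 mm².
δ_AB = 26720·854/(1035·103000) = 0.2141 mm
δ_BC = 4620·259/(583.1·119000) = 0.01724 mm
δ = Σδ_i = 0.2313 mm.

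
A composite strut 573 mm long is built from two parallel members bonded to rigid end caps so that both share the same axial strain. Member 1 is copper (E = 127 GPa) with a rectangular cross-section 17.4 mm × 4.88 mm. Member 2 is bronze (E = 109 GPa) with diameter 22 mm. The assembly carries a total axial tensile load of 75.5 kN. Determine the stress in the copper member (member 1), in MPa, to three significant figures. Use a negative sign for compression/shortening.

184 MPa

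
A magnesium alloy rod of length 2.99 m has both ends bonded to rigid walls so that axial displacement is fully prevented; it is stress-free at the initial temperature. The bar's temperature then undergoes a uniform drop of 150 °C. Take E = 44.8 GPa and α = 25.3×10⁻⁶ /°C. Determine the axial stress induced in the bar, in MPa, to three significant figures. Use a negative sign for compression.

Free thermal expansion αLΔT = 25.3e-6 · 2990 · -150 = -11.35 mm.
The walls impose strain ε = −(-11.35)/2990 = 3.7950e-03; σ = Eε = 44800 · 3.7950e-03 = 170 MPa.

170 MPa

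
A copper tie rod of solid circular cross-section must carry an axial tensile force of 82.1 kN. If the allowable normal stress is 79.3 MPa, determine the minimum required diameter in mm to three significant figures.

36.3 mm

Required area A ≥ P/σ_allow = 82100/79.3 = 1035 mm².
For a solid circular section, d ≥ √(4A/π) = 36.31 mm.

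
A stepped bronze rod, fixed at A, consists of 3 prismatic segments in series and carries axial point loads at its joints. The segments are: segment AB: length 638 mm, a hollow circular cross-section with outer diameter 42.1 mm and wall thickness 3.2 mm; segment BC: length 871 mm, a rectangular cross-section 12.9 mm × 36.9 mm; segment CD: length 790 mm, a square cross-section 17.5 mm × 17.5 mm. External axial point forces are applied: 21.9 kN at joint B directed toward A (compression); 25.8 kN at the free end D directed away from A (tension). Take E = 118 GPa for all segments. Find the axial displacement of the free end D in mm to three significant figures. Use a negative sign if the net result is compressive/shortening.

Internal axial forces (sectioning from the free end, tension +): N_CD = 25.8 kN, N_BC = 25.8 kN, N_AB = 3.9 kN.
A_AB = 391.1 mm².
A_BC = 476 mm².
A_CD = 306.2 mm².
δ_AB = 3900·638/(391.1·118000) = 0.05392 mm
δ_BC = 25800·871/(476·118000) = 0.4001 mm
δ_CD = 25800·790/(306.2·118000) = 0.564 mm
δ = Σδ_i = 1.018 mm.

1.02 mm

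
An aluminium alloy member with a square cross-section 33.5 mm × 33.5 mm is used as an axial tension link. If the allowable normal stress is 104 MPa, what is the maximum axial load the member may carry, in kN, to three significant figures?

A = 1122 mm².
P_max = σ_allow · A = 104 · 1122 = 116700 N = 116.7 kN.

117 kN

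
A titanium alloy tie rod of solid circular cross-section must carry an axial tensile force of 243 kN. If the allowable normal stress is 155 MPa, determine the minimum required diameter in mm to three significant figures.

Required area A ≥ P/σ_allow = 243000/155 = 1568 mm².
For a solid circular section, d ≥ √(4A/π) = 44.68 mm.

44.7 mm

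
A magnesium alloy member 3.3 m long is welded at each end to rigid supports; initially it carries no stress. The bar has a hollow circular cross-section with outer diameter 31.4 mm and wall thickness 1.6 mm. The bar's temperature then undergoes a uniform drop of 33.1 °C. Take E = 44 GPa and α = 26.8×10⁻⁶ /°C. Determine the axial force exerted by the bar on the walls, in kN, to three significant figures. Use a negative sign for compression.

Free thermal expansion αLΔT = 26.8e-6 · 3300 · -33.1 = -2.927 mm.
The walls impose strain ε = −(-2.927)/3300 = 8.8708e-04; σ = Eε = 44000 · 8.8708e-04 = 39.03 MPa.
Wall reaction R = σ·A = 39.03·149.8 = 5847 N = 5.847 kN.

5.85 kN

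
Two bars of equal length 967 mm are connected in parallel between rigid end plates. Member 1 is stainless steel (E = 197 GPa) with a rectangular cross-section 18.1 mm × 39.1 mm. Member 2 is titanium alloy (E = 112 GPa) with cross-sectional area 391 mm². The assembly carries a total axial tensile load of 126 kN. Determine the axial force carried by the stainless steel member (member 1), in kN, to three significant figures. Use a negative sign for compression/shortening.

95.9 kN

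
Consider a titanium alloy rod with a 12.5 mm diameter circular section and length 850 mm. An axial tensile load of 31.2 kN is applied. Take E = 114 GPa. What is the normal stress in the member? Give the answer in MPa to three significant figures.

254 MPa

A = 122.7 mm².
σ = N/A = 31200/122.7 = 254.2 MPa.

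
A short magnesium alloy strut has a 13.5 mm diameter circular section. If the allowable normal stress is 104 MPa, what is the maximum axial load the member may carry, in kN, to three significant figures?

A = 143.1 mm².
P_max = σ_allow · A = 104 · 143.1 = 14890 N = 14.89 kN.

14.9 kN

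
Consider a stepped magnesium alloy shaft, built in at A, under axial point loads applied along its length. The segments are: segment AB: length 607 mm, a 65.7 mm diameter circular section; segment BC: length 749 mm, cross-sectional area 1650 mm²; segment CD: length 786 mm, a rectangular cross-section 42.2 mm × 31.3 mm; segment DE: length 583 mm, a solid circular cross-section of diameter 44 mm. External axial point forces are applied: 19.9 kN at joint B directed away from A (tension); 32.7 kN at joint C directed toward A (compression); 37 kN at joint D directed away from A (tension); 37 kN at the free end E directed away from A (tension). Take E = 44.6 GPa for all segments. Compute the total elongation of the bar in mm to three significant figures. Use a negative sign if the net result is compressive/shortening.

1.97 mm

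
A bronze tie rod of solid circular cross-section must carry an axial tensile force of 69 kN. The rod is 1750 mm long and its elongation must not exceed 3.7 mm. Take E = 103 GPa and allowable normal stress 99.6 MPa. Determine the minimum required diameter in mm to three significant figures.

Required area A ≥ P/σ_allow = 69000/99.6 = 692.8 mm².
For a solid circular section, d ≥ √(4A/π) = 29.7 mm.
Elongation limit: A ≥ PL/(Eδ_allow) = 69000·1750/(103000·3.7) = 316.8 mm² ⇒ d ≥ 20.09 mm.
The stress limit governs.

29.7 mm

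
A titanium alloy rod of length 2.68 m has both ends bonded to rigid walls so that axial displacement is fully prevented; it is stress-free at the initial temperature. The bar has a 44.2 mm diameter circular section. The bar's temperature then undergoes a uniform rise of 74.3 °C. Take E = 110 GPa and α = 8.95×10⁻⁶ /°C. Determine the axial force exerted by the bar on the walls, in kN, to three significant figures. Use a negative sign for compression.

-112 kN

Free thermal expansion αLΔT = 8.95e-6 · 2680 · 74.3 = 1.782 mm.
The walls impose strain ε = −(1.782)/2680 = -6.6498e-04; σ = Eε = 110000 · -6.6498e-04 = -73.15 MPa.
Wall reaction R = σ·A = -73.15·1534 = -112200 N = -112.2 kN.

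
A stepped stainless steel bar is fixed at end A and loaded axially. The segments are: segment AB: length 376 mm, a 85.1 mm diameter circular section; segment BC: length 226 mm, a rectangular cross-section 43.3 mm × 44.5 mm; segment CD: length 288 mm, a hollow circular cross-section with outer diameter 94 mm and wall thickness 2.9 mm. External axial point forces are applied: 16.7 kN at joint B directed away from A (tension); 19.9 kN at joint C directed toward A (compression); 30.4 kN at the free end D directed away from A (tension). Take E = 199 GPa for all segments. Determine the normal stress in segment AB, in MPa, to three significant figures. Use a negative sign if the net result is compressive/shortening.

4.78 MPa

Internal axial forces (sectioning from the free end, tension +): N_CD = 30.4 kN, N_BC = 10.5 kN, N_AB = 27.2 kN.
A_AB = 5688 mm².
σ_AB = N_AB/A_AB = 27200/5688 = 4.782 MPa.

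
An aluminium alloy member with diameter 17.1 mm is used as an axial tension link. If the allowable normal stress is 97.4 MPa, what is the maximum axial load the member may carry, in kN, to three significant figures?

A = 229.7 mm².
P_max = σ_allow · A = 97.4 · 229.7 = 22370 N = 22.37 kN.

22.4 kN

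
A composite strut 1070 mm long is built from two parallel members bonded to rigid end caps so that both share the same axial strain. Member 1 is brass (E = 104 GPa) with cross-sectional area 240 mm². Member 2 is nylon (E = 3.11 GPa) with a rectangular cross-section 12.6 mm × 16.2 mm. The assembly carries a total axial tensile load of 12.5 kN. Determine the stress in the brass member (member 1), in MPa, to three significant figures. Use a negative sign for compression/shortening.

50.8 MPa

A_2 = 204.1 mm².
Equal strain + equilibrium ⇒ each member carries load in proportion to AE: A₁E₁ = 24960000 N, A₂E₂ = 634800 N, ΣAE = 25590000 N.
σ₁ = P·E₁/ΣAE = 12500·104000/25590000 = 50.79 MPa.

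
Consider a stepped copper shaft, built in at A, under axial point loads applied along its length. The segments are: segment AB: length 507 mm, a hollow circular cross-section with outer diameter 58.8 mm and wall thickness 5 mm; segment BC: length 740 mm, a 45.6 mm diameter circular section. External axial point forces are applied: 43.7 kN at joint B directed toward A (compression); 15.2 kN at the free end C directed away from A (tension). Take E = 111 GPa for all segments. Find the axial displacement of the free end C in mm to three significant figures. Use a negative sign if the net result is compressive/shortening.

-0.0920 mm

Internal axial forces (sectioning from the free end, tension +): N_BC = 15.2 kN, N_AB = -28.5 kN.
A_AB = 845.1 mm².
A_BC = 1633 mm².
δ_AB = -28500·507/(845.1·111000) = -0.154 mm
δ_BC = 15200·740/(1633·111000) = 0.06205 mm
δ = Σδ_i = -0.09199 mm.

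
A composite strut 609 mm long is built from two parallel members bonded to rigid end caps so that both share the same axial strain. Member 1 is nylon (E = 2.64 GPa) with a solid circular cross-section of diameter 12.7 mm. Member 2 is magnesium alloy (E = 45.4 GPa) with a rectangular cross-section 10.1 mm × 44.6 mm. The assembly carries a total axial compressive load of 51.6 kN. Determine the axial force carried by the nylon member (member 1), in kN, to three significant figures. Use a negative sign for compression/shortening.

A_1 = 126.7 mm².
A_2 = 450.5 mm².
Equal strain + equilibrium ⇒ each member carries load in proportion to AE: A₁E₁ = 334400 N, A₂E₂ = 20450000 N, ΣAE = 20790000 N.
F₁ = P·A₁E₁/ΣAE = -51600·334400/20790000 = -830.2 N.

-0.830 kN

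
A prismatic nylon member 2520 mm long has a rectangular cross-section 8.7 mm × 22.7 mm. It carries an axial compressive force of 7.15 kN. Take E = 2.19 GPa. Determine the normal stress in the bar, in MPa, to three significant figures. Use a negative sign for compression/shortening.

-36.2 MPa

A = 197.5 mm².
σ = N/A = -7150/197.5 = -36.2 MPa.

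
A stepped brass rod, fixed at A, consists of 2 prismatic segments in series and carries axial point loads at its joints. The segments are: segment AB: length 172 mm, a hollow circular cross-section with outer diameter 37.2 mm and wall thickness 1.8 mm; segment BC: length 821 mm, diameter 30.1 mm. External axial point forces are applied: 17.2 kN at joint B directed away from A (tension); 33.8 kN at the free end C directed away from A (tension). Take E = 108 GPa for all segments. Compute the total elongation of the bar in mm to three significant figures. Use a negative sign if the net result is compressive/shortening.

0.767 mm

Internal axial forces (sectioning from the free end, tension +): N_BC = 33.8 kN, N_AB = 51 kN.
A_AB = 200.2 mm².
A_BC = 711.6 mm².
δ_AB = 51000·172/(200.2·108000) = 0.4057 mm
δ_BC = 33800·821/(711.6·108000) = 0.3611 mm
δ = Σδ_i = 0.7668 mm.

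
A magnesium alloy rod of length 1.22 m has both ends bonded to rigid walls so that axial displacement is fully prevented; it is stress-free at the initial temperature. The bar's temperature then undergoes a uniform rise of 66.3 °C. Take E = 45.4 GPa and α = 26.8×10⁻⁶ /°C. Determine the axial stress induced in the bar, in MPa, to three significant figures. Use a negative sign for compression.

Free thermal expansion αLΔT = 26.8e-6 · 1220 · 66.3 = 2.168 mm.
The walls impose strain ε = −(2.168)/1220 = -1.7768e-03; σ = Eε = 45400 · -1.7768e-03 = -80.67 MPa.

-80.7 MPa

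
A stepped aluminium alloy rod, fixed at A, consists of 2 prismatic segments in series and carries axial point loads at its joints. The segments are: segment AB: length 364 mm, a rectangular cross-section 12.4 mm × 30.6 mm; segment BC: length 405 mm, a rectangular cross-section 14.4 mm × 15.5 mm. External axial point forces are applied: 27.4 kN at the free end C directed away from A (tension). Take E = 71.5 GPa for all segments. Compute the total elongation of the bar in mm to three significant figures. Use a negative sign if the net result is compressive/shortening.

1.06 mm

Internal axial forces (sectioning from the free end, tension +): N_BC = 27.4 kN, N_AB = 27.4 kN.
A_AB = 379.4 mm².
A_BC = 223.2 mm².
δ_AB = 27400·364/(379.4·71500) = 0.3676 mm
δ_BC = 27400·405/(223.2·71500) = 0.6954 mm
δ = Σδ_i = 1.063 mm.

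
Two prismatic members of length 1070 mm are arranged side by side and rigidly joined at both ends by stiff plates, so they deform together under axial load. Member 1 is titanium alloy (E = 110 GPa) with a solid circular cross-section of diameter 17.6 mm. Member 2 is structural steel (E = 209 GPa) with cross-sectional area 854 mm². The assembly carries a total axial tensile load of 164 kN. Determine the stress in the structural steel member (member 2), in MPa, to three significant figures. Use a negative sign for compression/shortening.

167 MPa

A_1 = 243.3 mm².
Equal strain + equilibrium ⇒ each member carries load in proportion to AE: A₁E₁ = 26760000 N, A₂E₂ = 178500000 N, ΣAE = 205200000 N.
σ₂ = P·E₂/ΣAE = 164000·209000/205200000 = 167 MPa.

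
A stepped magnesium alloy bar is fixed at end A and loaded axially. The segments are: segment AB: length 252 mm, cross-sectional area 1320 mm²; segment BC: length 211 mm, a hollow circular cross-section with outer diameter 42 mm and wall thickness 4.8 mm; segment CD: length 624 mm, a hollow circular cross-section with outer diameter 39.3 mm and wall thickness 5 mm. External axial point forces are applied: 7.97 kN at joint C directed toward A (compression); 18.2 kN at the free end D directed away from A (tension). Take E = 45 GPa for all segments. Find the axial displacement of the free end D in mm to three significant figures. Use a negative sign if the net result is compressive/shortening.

0.597 mm

Internal axial forces (sectioning from the free end, tension +): N_CD = 18.2 kN, N_BC = 10.23 kN, N_AB = 10.23 kN.
A_BC = 561 mm².
A_CD = 538.8 mm².
δ_AB = 10230·252/(1320·45000) = 0.0434 mm
δ_BC = 10230·211/(561·45000) = 0.08551 mm
δ_CD = 18200·624/(538.8·45000) = 0.4684 mm
δ = Σδ_i = 0.5973 mm.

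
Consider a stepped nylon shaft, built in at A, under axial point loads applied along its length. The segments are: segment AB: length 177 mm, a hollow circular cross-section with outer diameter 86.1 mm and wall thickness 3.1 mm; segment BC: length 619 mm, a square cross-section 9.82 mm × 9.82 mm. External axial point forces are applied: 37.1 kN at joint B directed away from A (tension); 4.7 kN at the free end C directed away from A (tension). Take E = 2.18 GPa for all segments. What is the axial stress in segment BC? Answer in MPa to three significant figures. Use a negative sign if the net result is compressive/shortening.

48.7 MPa

Internal axial forces (sectioning from the free end, tension +): N_BC = 4.7 kN, N_AB = 41.8 kN.
A_BC = 96.43 mm².
σ_BC = N_BC/A_BC = 4700/96.43 = 48.74 MPa.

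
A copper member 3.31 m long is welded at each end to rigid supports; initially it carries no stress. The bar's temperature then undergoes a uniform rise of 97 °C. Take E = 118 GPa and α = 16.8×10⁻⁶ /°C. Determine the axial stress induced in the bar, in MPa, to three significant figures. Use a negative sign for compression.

-192 MPa

Free thermal expansion αLΔT = 16.8e-6 · 3310 · 97 = 5.394 mm.
The walls impose strain ε = −(5.394)/3310 = -1.6296e-03; σ = Eε = 118000 · -1.6296e-03 = -192.3 MPa.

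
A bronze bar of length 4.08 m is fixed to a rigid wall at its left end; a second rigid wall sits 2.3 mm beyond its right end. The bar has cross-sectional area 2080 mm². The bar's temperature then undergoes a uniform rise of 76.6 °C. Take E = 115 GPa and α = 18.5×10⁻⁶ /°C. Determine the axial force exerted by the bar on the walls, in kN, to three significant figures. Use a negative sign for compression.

-204 kN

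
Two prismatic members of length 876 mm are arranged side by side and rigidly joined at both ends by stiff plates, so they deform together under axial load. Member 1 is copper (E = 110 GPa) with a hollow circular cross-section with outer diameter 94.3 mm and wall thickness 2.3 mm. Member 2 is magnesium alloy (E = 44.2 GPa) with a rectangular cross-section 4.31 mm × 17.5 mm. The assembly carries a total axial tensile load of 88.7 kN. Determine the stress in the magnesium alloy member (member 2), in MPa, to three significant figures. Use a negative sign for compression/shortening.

A_1 = 664.8 mm².
A_2 = 75.42 mm².
Equal strain + equilibrium ⇒ each member carries load in proportion to AE: A₁E₁ = 73120000 N, A₂E₂ = 3334000 N, ΣAE = 76460000 N.
σ₂ = P·E₂/ΣAE = 88700·44200/76460000 = 51.28 MPa.

51.3 MPa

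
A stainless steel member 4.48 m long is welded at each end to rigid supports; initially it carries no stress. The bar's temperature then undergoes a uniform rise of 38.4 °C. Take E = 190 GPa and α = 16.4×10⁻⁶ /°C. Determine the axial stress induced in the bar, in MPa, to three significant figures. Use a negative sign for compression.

Free thermal expansion αLΔT = 16.4e-6 · 4480 · 38.4 = 2.821 mm.
The walls impose strain ε = −(2.821)/4480 = -6.2976e-04; σ = Eε = 190000 · -6.2976e-04 = -119.7 MPa.

-120 MPa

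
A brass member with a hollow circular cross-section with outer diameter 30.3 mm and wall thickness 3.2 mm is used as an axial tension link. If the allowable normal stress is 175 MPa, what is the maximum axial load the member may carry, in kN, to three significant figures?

47.7 kN

A = 272.4 mm².
P_max = σ_allow · A = 175 · 272.4 = 47680 N = 47.68 kN.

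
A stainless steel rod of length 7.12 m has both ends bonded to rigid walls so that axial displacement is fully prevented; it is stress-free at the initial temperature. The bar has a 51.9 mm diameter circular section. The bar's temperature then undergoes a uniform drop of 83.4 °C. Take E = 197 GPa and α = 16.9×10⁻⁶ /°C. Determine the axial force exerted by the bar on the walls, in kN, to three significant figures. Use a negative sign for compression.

587 kN

Free thermal expansion αLΔT = 16.9e-6 · 7120 · -83.4 = -10.04 mm.
The walls impose strain ε = −(-10.04)/7120 = 1.4095e-03; σ = Eε = 197000 · 1.4095e-03 = 277.7 MPa.
Wall reaction R = σ·A = 277.7·2116 = 587400 N = 587.4 kN.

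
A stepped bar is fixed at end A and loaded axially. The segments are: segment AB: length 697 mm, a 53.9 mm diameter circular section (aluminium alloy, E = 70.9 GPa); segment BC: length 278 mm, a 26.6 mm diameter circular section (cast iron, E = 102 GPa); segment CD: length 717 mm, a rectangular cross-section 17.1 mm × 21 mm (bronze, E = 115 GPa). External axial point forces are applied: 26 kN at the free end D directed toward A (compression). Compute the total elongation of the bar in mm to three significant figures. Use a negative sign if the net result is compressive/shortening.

Internal axial forces (sectioning from the free end, tension +): N_CD = -26 kN, N_BC = -26 kN, N_AB = -26 kN.
A_AB = 2282 mm².
A_BC = 555.7 mm².
A_CD = 359.1 mm².
δ_AB = -26000·697/(2282·70900) = -0.112 mm
δ_BC = -26000·278/(555.7·102000) = -0.1275 mm
δ_CD = -26000·717/(359.1·115000) = -0.4514 mm
δ = Σδ_i = -0.691 mm.

-0.691 mm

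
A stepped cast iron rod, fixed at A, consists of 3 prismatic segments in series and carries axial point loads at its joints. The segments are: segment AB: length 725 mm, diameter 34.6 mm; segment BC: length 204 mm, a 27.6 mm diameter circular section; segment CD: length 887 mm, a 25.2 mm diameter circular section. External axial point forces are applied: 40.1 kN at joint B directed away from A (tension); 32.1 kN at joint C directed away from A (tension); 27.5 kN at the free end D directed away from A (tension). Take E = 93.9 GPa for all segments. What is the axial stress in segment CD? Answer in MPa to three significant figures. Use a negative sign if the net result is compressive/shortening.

55.1 MPa

Internal axial forces (sectioning from the free end, tension +): N_CD = 27.5 kN, N_BC = 59.6 kN, N_AB = 99.7 kN.
A_CD = 498.8 mm².
σ_CD = N_CD/A_CD = 27500/498.8 = 55.14 MPa.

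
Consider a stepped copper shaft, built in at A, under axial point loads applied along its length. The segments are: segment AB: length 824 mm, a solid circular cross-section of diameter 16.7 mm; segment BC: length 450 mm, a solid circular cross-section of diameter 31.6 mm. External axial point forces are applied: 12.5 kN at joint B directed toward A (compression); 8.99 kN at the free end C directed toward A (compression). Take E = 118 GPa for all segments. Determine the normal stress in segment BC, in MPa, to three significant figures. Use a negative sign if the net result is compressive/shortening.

-11.5 MPa

Internal axial forces (sectioning from the free end, tension +): N_BC = -8.99 kN, N_AB = -21.49 kN.
A_BC = 784.3 mm².
σ_BC = N_BC/A_BC = -8990/784.3 = -11.46 MPa.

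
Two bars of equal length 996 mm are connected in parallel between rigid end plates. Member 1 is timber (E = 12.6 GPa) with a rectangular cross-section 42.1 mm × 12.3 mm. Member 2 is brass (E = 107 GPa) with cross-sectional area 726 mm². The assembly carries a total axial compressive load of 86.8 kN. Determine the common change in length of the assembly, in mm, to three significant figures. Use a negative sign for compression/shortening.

-1.03 mm

A_1 = 517.8 mm².
Equal strain + equilibrium ⇒ each member carries load in proportion to AE: A₁E₁ = 6525000 N, A₂E₂ = 77680000 N, ΣAE = 84210000 N.
δ = PL/ΣAE = -86800·996/84210000 = -1.027 mm.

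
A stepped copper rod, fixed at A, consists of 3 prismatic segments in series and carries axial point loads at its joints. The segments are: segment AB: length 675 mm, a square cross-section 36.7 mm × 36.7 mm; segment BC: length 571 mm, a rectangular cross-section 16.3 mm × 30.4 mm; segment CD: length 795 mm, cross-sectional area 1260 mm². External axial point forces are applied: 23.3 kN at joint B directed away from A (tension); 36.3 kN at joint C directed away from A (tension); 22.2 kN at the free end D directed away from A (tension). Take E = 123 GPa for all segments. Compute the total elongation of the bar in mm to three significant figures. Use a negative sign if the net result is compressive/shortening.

0.995 mm

Internal axial forces (sectioning from the free end, tension +): N_CD = 22.2 kN, N_BC = 58.5 kN, N_AB = 81.8 kN.
A_AB = 1347 mm².
A_BC = 495.5 mm².
δ_AB = 81800·675/(1347·123000) = 0.3333 mm
δ_BC = 58500·571/(495.5·123000) = 0.5481 mm
δ_CD = 22200·795/(1260·123000) = 0.1139 mm
δ = Σδ_i = 0.9952 mm.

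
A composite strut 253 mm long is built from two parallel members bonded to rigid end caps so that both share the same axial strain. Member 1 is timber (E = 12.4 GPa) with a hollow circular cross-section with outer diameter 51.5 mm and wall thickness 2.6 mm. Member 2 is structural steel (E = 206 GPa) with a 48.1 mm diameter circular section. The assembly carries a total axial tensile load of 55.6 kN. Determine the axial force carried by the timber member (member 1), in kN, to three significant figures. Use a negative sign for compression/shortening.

A_1 = 399.4 mm².
A_2 = 1817 mm².
Equal strain + equilibrium ⇒ each member carries load in proportion to AE: A₁E₁ = 4953000 N, A₂E₂ = 374300000 N, ΣAE = 379300000 N.
F₁ = P·A₁E₁/ΣAE = 55600·4953000/379300000 = 726.1 N.

0.726 kN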